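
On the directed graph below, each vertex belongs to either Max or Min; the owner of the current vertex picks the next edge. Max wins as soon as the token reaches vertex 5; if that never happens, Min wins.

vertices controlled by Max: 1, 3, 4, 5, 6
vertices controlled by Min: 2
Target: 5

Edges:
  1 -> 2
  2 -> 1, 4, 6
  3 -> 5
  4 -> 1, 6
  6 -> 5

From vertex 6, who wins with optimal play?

Max

A0 = {5}
A1: add {3, 6} — 3 (Max) has 3→5; 6 (Max) has 6→5.
6 ∈ A1, so Max can force the target.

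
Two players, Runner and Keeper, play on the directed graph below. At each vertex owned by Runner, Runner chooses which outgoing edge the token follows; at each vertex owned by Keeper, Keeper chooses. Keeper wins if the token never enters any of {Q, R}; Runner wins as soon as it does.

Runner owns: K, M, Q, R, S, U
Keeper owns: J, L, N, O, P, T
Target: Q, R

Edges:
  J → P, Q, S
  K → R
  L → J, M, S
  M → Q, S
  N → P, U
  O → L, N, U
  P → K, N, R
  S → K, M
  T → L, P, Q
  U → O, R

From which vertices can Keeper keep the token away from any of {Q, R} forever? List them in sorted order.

A0 = {Q, R}
A1: add {K, M, U} — K (Runner) has K→R; M (Runner) has M→Q; U (Runner) has U→R.
A2: add {S} — S (Runner) has S→K.
A3 = A2; e.g. J (Keeper) can still go to P. Fixed point.
Runner's attractor = {K, M, Q, R, S, U}; Keeper avoids the target exactly from the complement.

J, L, N, O, P, T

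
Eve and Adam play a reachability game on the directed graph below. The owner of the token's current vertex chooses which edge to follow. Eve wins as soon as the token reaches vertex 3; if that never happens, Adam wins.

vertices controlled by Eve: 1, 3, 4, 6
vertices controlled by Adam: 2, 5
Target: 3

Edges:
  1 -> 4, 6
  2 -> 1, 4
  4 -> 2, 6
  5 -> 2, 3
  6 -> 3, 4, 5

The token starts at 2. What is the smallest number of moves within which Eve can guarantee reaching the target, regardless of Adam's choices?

3

A0 = {3}
A1: add {6} — 6 (Eve) has 6→3.
A2: add {1, 4} — 1 (Eve) has 1→6; 4 (Eve) has 4→6.
A3: add {2} — 2 (Adam): all of {1, 4} already in.
2 enters the attractor at level 3, so Eve can force the target in 3 moves from there.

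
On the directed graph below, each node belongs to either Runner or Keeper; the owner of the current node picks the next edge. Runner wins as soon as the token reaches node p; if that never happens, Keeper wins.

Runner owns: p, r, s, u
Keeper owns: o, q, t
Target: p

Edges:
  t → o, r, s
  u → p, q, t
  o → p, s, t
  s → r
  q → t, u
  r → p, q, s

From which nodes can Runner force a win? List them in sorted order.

p, r, s, u

A0 = {p}
A1: add {r, u} — r (Runner) has r→p; u (Runner) has u→p.
A2: add {s} — s (Runner) has s→r.
A3 = A2; e.g. o (Keeper) can still go to t. Fixed point.
Runner's winning region = {p, r, s, u}.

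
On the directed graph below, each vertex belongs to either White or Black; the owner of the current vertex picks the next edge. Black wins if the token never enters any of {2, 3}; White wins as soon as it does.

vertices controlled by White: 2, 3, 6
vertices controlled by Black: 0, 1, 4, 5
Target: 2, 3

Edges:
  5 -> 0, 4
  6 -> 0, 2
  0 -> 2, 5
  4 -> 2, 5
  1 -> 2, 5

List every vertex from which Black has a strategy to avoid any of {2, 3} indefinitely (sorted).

A0 = {2, 3}
A1: add {6} — 6 (White) has 6→2.
A2 = A1; e.g. 0 (Black) can still go to 5. Fixed point.
White's attractor = {2, 3, 6}; Black avoids the target exactly from the complement.

0, 1, 4, 5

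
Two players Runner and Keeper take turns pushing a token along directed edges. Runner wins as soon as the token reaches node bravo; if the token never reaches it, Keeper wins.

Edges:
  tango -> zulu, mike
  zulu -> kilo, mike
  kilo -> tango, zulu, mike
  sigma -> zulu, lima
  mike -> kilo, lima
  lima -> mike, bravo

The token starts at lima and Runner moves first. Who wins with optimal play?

Runner

Track states (vertex, player-to-move).
A0 = {(bravo,Runner), (bravo,Keeper)}
A1: add {(lima,Runner)}.
(lima,Runner) ∈ A1 ⇒ Runner forces the target.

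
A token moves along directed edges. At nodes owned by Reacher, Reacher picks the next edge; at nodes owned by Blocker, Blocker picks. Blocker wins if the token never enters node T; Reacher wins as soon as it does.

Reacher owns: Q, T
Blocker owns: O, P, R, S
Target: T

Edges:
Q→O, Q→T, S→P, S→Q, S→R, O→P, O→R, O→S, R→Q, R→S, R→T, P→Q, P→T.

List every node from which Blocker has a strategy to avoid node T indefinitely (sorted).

A0 = {T}
A1: add {Q} — Q (Reacher) has Q→T.
A2: add {P} — P (Blocker): all of {Q, T} already in.
A3 = A2; e.g. O (Blocker) can still go to R. Fixed point.
Reacher's attractor = {P, Q, T}; Blocker avoids the target exactly from the complement.

O, R, S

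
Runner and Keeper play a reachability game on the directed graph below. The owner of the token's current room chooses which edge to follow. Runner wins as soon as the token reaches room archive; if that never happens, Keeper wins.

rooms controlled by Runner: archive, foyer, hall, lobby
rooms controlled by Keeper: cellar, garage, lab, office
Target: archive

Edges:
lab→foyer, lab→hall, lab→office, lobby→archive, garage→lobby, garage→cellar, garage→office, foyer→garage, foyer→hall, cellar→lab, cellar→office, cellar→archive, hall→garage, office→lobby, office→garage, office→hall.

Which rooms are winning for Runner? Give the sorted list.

A0 = {archive}
A1: add {lobby} — lobby (Runner) has lobby→archive.
A2 = A1; e.g. lab (Keeper) can still go to foyer. Fixed point.
Runner's winning region = {archive, lobby}.

archive, lobby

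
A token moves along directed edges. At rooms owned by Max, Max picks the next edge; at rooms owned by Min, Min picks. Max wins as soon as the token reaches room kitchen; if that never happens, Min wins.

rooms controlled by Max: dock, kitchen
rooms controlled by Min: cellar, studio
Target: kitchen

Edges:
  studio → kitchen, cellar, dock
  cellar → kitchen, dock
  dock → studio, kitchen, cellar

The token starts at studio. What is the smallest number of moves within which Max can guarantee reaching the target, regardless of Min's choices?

3

A0 = {kitchen}
A1: add {dock} — dock (Max) has dock→kitchen.
A2: add {cellar} — cellar (Min): all of {kitchen, dock} already in.
A3: add {studio} — studio (Min): all of {kitchen, cellar, dock} already in.
A3 = all vertices. Fixed point.
studio enters the attractor at level 3, so Max can force the target in 3 moves from there.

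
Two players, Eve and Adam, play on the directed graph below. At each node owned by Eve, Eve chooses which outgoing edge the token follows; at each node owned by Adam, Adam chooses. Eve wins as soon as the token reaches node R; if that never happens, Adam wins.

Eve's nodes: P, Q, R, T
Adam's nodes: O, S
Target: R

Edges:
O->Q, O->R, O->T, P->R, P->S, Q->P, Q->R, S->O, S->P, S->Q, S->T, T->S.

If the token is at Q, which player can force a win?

Eve

A0 = {R}
A1: add {P, Q} — P (Eve) has P→R; Q (Eve) has Q→R.
A2 = A1; e.g. O (Adam) can still go to T. Fixed point.
Q ∈ A1, so Eve can force the target.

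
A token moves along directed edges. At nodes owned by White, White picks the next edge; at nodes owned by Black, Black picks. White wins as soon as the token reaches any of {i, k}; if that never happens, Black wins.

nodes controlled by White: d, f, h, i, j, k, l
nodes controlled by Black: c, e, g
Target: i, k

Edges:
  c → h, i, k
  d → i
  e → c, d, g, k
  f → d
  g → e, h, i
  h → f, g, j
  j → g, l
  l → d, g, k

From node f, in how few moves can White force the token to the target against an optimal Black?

A0 = {i, k}
A1: add {d, l} — d (White) has d→i; l (White) has l→k.
A2: add {f, j} — f (White) has f→d; j (White) has j→l.
f enters the attractor at level 2, so White can force the target in 2 moves from there.

2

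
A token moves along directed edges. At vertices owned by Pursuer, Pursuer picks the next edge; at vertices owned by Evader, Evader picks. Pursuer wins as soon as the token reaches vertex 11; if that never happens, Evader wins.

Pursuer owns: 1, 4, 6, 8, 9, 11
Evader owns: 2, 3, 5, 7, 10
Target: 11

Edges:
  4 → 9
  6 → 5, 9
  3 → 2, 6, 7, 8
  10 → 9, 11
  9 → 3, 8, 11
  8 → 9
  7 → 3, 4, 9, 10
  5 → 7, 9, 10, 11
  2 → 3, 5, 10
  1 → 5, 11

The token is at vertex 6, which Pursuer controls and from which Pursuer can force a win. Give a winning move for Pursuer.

A0 = {11}
A1: add {1, 9} — 1 (Pursuer) has 1→11; 9 (Pursuer) has 9→11.
A2: add {4, 6, 8, 10} — 4 (Pursuer) has 4→9; 6 (Pursuer) has 6→9; 8 (Pursuer) has 8→9; 10 (Evader): all of {9, 11} already in.
A3 = A2; e.g. 2 (Evader) can still go to 3. Fixed point.
From 6, successor 9 is in the attractor (rank 1); the other successor 5 is not.

9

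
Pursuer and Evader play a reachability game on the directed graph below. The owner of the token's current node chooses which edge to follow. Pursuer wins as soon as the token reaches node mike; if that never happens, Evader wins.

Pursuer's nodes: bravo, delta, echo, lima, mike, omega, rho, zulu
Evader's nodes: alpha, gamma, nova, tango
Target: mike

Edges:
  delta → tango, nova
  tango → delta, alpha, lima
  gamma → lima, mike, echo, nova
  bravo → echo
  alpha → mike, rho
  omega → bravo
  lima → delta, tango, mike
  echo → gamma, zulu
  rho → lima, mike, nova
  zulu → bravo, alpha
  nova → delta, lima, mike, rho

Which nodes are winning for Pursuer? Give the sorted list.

A0 = {mike}
A1: add {lima, rho} — lima (Pursuer) has lima→mike; rho (Pursuer) has rho→mike.
A2: add {alpha} — alpha (Evader): all of {mike, rho} already in.
A3: add {zulu} — zulu (Pursuer) has zulu→alpha.
A4: add {echo} — echo (Pursuer) has echo→zulu.
A5: add {bravo} — bravo (Pursuer) has bravo→echo.
A6: add {omega} — omega (Pursuer) has omega→bravo.
A7 = A6; e.g. delta (Pursuer) has no edge into A6. Fixed point.
Pursuer's winning region = {alpha, bravo, echo, lima, mike, omega, rho, zulu}.

alpha, bravo, echo, lima, mike, omega, rho, zulu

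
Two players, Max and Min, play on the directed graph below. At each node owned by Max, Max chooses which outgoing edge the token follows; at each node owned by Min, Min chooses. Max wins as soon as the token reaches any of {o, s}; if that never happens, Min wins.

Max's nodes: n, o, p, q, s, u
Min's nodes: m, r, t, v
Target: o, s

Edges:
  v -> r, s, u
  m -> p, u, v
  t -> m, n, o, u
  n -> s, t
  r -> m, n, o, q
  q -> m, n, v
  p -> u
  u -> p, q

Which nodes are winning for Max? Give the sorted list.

A0 = {o, s}
A1: add {n} — n (Max) has n→s.
A2: add {q} — q (Max) has q→n.
A3: add {u} — u (Max) has u→q.
A4: add {p} — p (Max) has p→u.
A5 = A4; e.g. m (Min) can still go to v. Fixed point.
Max's winning region = {n, o, p, q, s, u}.

n, o, p, q, s, u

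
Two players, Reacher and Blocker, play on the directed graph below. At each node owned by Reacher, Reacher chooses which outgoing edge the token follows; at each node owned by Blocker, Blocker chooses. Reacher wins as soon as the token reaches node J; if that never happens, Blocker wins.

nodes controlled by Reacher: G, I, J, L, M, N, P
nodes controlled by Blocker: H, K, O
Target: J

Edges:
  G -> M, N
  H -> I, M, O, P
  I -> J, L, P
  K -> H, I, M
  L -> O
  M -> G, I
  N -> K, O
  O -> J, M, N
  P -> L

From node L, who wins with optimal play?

Blocker

A0 = {J}
A1: add {I} — I (Reacher) has I→J.
A2: add {M} — M (Reacher) has M→I.
A3: add {G} — G (Reacher) has G→M.
A4 = A3; e.g. H (Blocker) can still go to O. Fixed point.
L never enters the attractor, so Blocker can avoid the target forever.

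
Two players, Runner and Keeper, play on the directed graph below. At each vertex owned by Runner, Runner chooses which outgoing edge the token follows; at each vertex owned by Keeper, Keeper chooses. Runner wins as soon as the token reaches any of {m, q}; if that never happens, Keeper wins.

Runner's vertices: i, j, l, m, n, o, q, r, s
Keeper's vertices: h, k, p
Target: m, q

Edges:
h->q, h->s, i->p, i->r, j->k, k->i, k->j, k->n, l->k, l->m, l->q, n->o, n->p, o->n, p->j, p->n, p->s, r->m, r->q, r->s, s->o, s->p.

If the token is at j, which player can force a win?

A0 = {m, q}
A1: add {l, r} — l (Runner) has l→m; r (Runner) has r→m.
A2: add {i} — i (Runner) has i→r.
A3 = A2; e.g. h (Keeper) can still go to s. Fixed point.
j never enters the attractor, so Keeper can avoid the target forever.

Keeper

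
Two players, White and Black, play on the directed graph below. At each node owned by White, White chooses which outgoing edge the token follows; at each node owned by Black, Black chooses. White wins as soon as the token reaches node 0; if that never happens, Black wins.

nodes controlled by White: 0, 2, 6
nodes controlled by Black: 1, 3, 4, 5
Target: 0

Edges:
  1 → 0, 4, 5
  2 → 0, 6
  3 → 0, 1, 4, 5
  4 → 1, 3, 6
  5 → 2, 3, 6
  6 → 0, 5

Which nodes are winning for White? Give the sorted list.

A0 = {0}
A1: add {2, 6} — 2 (White) has 2→0; 6 (White) has 6→0.
A2 = A1; e.g. 1 (Black) can still go to 4. Fixed point.
White's winning region = {0, 2, 6}.

0, 2, 6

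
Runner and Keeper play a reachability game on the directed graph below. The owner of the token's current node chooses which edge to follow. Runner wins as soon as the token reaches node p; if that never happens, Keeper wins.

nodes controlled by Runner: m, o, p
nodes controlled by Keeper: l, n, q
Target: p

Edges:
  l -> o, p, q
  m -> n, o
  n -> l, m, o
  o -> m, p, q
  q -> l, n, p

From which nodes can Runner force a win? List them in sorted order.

m, o, p

A0 = {p}
A1: add {o} — o (Runner) has o→p.
A2: add {m} — m (Runner) has m→o.
A3 = A2; e.g. l (Keeper) can still go to q. Fixed point.
Runner's winning region = {m, o, p}.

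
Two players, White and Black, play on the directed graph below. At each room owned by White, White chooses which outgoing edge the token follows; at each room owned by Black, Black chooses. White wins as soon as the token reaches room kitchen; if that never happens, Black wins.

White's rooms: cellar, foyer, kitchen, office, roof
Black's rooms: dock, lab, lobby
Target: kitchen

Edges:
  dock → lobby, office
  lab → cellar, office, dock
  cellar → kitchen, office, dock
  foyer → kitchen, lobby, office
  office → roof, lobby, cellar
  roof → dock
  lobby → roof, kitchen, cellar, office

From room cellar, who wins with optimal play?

A0 = {kitchen}
A1: add {cellar, foyer} — foyer (White) has foyer→kitchen; cellar (White) has cellar→kitchen.
cellar ∈ A1, so White can force the target.

White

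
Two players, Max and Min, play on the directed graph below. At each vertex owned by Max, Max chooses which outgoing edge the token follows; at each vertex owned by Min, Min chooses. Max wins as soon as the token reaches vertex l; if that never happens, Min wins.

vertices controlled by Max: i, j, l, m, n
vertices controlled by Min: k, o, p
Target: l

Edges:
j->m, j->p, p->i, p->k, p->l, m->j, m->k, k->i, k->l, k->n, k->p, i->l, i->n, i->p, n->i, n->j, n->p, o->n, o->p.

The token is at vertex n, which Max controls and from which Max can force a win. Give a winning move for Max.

i

A0 = {l}
A1: add {i} — i (Max) has i→l.
A2: add {n} — n (Max) has n→i.
A3 = A2; e.g. j (Max) has no edge into A2. Fixed point.
From n, successor i is in the attractor (rank 1); the other successors j, p are not.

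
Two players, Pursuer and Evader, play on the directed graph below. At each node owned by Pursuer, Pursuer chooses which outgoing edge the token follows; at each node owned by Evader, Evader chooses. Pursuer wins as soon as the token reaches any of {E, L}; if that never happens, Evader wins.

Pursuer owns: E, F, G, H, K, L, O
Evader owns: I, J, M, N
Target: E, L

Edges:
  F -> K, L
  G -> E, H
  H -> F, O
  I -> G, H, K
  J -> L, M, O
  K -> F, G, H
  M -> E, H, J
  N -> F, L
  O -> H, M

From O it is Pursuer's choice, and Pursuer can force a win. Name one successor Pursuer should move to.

H

A0 = {E, L}
A1: add {F, G} — F (Pursuer) has F→L; G (Pursuer) has G→E.
A2: add {H, K, N} — H (Pursuer) has H→F; K (Pursuer) has K→F; N (Evader): all of {F, L} already in.
A3: add {I, O} — I (Evader): all of {G, H, K} already in; O (Pursuer) has O→H.
A4 = A3; e.g. J (Evader) can still go to M. Fixed point.
From O, successor H is in the attractor (rank 2); the other successor M is not.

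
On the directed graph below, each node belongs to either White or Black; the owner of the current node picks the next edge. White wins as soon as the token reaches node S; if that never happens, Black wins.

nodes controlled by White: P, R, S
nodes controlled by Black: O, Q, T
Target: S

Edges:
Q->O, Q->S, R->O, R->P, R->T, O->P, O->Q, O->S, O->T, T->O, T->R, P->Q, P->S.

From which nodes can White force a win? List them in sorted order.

A0 = {S}
A1: add {P} — P (White) has P→S.
A2: add {R} — R (White) has R→P.
A3 = A2; e.g. O (Black) can still go to Q. Fixed point.
White's winning region = {P, R, S}.

P, R, S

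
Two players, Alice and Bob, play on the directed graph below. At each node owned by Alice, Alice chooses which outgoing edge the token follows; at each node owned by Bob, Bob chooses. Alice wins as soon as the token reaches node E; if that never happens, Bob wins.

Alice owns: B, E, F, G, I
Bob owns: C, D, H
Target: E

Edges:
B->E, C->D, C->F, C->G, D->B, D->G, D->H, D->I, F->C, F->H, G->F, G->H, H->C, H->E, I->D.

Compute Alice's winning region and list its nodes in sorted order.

B, E

A0 = {E}
A1: add {B} — B (Alice) has B→E.
A2 = A1; e.g. C (Bob) can still go to D. Fixed point.
Alice's winning region = {B, E}.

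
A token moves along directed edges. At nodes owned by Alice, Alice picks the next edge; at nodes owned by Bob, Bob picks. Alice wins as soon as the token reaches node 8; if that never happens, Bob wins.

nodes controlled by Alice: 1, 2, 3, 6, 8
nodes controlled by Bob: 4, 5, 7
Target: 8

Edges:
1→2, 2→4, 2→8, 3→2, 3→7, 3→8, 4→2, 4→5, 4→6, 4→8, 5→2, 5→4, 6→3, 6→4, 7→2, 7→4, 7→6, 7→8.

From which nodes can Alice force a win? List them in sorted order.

1, 2, 3, 6, 8

A0 = {8}
A1: add {2, 3} — 2 (Alice) has 2→8; 3 (Alice) has 3→8.
A2: add {1, 6} — 1 (Alice) has 1→2; 6 (Alice) has 6→3.
A3 = A2; e.g. 4 (Bob) can still go to 5. Fixed point.
Alice's winning region = {1, 2, 3, 6, 8}.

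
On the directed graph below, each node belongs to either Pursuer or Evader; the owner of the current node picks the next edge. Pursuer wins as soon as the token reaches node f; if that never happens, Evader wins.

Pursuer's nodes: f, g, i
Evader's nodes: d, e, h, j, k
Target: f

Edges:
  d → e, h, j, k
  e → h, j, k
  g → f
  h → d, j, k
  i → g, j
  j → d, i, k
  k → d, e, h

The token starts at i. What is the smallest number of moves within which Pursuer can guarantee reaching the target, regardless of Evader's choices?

A0 = {f}
A1: add {g} — g (Pursuer) has g→f.
A2: add {i} — i (Pursuer) has i→g.
A3 = A2; e.g. d (Evader) can still go to e. Fixed point.
i enters the attractor at level 2, so Pursuer can force the target in 2 moves from there.

2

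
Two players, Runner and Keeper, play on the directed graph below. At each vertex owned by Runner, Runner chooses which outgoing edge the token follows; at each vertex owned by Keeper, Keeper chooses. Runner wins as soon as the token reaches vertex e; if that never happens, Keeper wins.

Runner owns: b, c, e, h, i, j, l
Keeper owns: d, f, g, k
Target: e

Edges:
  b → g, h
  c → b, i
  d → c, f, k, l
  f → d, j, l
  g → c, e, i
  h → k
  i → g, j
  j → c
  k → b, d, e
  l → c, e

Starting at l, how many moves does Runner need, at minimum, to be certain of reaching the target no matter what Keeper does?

A0 = {e}
A1: add {l} — l (Runner) has l→e.
A2 = A1; e.g. b (Runner) has no edge into A1. Fixed point.
l enters the attractor at level 1, so Runner can force the target in 1 move from there.

1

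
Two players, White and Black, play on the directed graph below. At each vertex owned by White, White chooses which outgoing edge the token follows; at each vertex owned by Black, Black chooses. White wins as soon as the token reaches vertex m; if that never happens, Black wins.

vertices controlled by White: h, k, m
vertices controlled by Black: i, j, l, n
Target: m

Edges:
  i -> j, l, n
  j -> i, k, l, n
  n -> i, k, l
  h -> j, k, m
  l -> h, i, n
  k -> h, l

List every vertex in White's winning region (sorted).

A0 = {m}
A1: add {h} — h (White) has h→m.
A2: add {k} — k (White) has k→h.
A3 = A2; e.g. i (Black) can still go to j. Fixed point.
White's winning region = {h, k, m}.

h, k, m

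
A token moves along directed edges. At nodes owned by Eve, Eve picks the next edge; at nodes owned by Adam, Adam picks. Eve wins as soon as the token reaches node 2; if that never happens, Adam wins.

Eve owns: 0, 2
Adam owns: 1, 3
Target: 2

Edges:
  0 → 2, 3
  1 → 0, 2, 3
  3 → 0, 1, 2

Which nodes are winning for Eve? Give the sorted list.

A0 = {2}
A1: add {0} — 0 (Eve) has 0→2.
A2 = A1; e.g. 1 (Adam) can still go to 3. Fixed point.
Eve's winning region = {0, 2}.

0, 2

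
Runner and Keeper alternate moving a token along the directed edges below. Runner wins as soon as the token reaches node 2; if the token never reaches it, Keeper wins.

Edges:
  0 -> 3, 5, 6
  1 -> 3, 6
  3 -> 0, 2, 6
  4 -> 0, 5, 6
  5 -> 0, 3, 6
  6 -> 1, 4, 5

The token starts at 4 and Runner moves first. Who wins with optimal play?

Keeper

Track states (vertex, player-to-move).
A0 = {(2,Runner), (2,Keeper)}
A1: add {(3,Runner)}.
A2 = A1; e.g. (0,Runner) stays out. (4,Runner) never enters ⇒ Keeper avoids the target.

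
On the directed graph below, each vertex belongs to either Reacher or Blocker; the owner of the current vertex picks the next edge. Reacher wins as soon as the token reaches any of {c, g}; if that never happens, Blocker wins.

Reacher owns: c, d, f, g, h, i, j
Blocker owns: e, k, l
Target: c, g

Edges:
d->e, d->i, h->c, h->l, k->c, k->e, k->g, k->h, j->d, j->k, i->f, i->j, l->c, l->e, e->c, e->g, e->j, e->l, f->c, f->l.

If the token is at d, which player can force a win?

A0 = {c, g}
A1: add {f, h} — f (Reacher) has f→c; h (Reacher) has h→c.
A2: add {i} — i (Reacher) has i→f.
A3: add {d} — d (Reacher) has d→i.
d ∈ A3, so Reacher can force the target.

Reacher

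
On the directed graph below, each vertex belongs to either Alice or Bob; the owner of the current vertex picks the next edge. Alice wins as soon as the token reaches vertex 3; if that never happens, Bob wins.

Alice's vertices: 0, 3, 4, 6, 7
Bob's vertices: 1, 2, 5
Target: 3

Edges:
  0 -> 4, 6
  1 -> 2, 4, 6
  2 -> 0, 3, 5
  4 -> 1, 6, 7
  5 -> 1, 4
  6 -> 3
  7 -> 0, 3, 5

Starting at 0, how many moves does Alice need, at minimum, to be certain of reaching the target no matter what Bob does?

2

A0 = {3}
A1: add {6, 7} — 6 (Alice) has 6→3; 7 (Alice) has 7→3.
A2: add {0, 4} — 0 (Alice) has 0→6; 4 (Alice) has 4→6.
A3 = A2; e.g. 1 (Bob) can still go to 2. Fixed point.
0 enters the attractor at level 2, so Alice can force the target in 2 moves from there.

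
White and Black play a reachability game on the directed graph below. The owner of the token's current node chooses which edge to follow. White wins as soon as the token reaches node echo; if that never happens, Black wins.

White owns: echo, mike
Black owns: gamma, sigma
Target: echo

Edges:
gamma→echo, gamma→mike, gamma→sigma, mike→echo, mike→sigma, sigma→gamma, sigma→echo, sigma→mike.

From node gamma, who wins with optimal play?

Black

A0 = {echo}
A1: add {mike} — mike (White) has mike→echo.
A2 = A1; e.g. gamma (Black) can still go to sigma. Fixed point.
gamma never enters the attractor, so Black can avoid the target forever.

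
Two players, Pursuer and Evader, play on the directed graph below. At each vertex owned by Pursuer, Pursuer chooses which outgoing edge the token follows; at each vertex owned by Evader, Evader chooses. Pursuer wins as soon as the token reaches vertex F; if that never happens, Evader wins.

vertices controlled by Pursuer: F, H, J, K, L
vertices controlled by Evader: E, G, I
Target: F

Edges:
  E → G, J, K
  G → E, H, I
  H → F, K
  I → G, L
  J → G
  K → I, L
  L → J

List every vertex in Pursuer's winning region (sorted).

F, H

A0 = {F}
A1: add {H} — H (Pursuer) has H→F.
A2 = A1; e.g. E (Evader) can still go to G. Fixed point.
Pursuer's winning region = {F, H}.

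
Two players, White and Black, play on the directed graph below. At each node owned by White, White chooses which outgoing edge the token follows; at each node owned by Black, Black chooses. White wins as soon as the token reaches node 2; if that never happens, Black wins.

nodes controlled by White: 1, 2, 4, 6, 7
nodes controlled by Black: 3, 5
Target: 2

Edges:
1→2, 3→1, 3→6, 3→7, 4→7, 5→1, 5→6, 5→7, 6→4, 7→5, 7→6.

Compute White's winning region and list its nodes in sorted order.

1, 2

A0 = {2}
A1: add {1} — 1 (White) has 1→2.
A2 = A1; e.g. 3 (Black) can still go to 6. Fixed point.
White's winning region = {1, 2}.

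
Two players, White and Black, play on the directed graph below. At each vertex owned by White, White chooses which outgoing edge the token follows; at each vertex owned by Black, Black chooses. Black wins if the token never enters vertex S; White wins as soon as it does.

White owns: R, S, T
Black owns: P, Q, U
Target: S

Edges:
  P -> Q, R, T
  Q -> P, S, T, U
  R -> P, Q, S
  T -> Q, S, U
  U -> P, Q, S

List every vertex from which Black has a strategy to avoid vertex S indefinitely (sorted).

P, Q, U

A0 = {S}
A1: add {R, T} — R (White) has R→S; T (White) has T→S.
A2 = A1; e.g. P (Black) can still go to Q. Fixed point.
White's attractor = {R, S, T}; Black avoids the target exactly from the complement.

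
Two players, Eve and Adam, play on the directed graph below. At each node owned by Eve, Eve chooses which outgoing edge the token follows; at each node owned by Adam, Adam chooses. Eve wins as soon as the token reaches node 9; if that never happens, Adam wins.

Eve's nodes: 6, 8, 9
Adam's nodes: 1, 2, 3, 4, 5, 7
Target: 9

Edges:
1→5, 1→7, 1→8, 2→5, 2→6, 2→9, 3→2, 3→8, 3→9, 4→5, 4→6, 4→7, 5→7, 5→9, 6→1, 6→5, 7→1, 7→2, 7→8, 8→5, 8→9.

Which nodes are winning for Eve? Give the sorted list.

8, 9

A0 = {9}
A1: add {8} — 8 (Eve) has 8→9.
A2 = A1; e.g. 1 (Adam) can still go to 5. Fixed point.
Eve's winning region = {8, 9}.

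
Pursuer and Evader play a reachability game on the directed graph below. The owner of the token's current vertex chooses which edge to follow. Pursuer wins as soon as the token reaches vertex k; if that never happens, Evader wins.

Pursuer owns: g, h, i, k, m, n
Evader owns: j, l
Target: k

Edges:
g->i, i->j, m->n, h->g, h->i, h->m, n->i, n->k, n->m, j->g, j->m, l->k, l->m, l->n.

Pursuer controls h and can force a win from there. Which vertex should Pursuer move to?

m

A0 = {k}
A1: add {n} — n (Pursuer) has n→k.
A2: add {m} — m (Pursuer) has m→n.
A3: add {h, l} — h (Pursuer) has h→m; l (Evader): all of {k, m, n} already in.
A4 = A3; e.g. g (Pursuer) has no edge into A3. Fixed point.
From h, successor m is in the attractor (rank 2); the other successors g, i are not.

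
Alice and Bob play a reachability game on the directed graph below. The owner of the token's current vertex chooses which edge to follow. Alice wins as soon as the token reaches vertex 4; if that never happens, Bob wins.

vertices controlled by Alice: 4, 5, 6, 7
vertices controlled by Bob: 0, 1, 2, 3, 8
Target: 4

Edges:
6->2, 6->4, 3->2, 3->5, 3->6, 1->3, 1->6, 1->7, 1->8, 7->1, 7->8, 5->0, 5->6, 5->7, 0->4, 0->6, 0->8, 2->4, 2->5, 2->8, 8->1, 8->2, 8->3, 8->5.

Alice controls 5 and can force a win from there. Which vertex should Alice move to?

A0 = {4}
A1: add {6} — 6 (Alice) has 6→4.
A2: add {5} — 5 (Alice) has 5→6.
A3 = A2; e.g. 0 (Bob) can still go to 8. Fixed point.
From 5, successor 6 is in the attractor (rank 1); the other successors 0, 7 are not.

6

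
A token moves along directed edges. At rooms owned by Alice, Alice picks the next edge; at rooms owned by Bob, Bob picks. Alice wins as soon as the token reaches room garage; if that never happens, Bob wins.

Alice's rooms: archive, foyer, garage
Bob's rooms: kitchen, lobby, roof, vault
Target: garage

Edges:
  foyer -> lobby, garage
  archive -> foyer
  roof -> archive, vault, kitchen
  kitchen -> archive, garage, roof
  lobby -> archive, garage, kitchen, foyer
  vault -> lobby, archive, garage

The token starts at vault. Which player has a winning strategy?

A0 = {garage}
A1: add {foyer} — foyer (Alice) has foyer→garage.
A2: add {archive} — archive (Alice) has archive→foyer.
A3 = A2; e.g. lobby (Bob) can still go to kitchen. Fixed point.
vault never enters the attractor, so Bob can avoid the target forever.

Bob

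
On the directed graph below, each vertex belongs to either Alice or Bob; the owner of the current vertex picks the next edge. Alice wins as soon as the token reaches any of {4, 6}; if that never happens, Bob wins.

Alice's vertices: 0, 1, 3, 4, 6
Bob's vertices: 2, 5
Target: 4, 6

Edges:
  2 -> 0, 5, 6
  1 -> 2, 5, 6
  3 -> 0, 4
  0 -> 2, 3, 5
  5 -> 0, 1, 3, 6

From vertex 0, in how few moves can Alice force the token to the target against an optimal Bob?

A0 = {4, 6}
A1: add {1, 3} — 1 (Alice) has 1→6; 3 (Alice) has 3→4.
A2: add {0} — 0 (Alice) has 0→3.
0 enters the attractor at level 2, so Alice can force the target in 2 moves from there.

2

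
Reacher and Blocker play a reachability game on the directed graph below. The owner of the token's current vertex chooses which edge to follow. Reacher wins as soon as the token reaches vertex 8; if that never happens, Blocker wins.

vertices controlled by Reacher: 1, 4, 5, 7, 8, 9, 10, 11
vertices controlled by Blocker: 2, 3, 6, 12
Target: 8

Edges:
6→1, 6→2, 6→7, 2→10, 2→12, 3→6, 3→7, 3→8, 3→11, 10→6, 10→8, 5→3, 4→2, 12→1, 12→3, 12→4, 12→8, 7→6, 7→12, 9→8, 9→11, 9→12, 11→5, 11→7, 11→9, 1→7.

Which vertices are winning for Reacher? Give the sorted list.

A0 = {8}
A1: add {9, 10} — 9 (Reacher) has 9→8; 10 (Reacher) has 10→8.
A2: add {11} — 11 (Reacher) has 11→9.
A3 = A2; e.g. 1 (Reacher) has no edge into A2. Fixed point.
Reacher's winning region = {8, 9, 10, 11}.

8, 9, 10, 11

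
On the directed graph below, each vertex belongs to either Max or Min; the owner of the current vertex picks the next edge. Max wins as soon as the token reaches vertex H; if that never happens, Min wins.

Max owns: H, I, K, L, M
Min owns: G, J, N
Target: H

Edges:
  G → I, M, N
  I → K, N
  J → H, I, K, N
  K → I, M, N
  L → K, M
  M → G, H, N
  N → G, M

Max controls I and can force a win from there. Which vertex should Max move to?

K

A0 = {H}
A1: add {M} — M (Max) has M→H.
A2: add {K, L} — K (Max) has K→M; L (Max) has L→M.
A3: add {I} — I (Max) has I→K.
A4 = A3; e.g. G (Min) can still go to N. Fixed point.
From I, successor K is in the attractor (rank 2); the other successor N is not.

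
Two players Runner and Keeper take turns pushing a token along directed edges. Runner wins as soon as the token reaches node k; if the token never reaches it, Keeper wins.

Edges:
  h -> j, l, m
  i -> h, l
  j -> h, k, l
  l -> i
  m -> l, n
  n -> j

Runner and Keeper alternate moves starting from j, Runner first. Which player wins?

Runner

Track states (vertex, player-to-move).
A0 = {(k,Runner), (k,Keeper)}
A1: add {(j,Runner)}.
(j,Runner) ∈ A1 ⇒ Runner forces the target.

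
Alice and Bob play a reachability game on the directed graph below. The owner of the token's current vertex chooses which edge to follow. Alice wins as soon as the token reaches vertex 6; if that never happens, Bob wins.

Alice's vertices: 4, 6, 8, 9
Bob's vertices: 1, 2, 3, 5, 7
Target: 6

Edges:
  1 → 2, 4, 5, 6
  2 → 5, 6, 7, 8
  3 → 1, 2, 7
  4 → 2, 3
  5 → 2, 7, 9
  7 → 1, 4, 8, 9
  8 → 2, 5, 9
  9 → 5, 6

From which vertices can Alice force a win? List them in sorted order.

6, 8, 9

A0 = {6}
A1: add {9} — 9 (Alice) has 9→6.
A2: add {8} — 8 (Alice) has 8→9.
A3 = A2; e.g. 1 (Bob) can still go to 2. Fixed point.
Alice's winning region = {6, 8, 9}.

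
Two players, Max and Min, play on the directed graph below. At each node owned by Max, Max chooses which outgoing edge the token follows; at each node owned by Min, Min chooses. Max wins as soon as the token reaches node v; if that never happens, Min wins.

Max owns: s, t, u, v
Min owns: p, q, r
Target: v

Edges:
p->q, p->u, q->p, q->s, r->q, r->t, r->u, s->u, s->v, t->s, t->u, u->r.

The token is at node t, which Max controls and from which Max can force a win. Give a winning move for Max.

s

A0 = {v}
A1: add {s} — s (Max) has s→v.
A2: add {t} — t (Max) has t→s.
A3 = A2; e.g. p (Min) can still go to q. Fixed point.
From t, successor s is in the attractor (rank 1); the other successor u is not.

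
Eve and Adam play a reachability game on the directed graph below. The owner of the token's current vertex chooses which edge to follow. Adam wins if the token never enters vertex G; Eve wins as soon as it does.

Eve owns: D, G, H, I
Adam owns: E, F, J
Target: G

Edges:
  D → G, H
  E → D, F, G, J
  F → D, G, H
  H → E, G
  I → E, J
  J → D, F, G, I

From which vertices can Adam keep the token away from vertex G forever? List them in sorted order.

A0 = {G}
A1: add {D, H} — D (Eve) has D→G; H (Eve) has H→G.
A2: add {F} — F (Adam): all of {D, G, H} already in.
A3 = A2; e.g. E (Adam) can still go to J. Fixed point.
Eve's attractor = {D, F, G, H}; Adam avoids the target exactly from the complement.

E, I, J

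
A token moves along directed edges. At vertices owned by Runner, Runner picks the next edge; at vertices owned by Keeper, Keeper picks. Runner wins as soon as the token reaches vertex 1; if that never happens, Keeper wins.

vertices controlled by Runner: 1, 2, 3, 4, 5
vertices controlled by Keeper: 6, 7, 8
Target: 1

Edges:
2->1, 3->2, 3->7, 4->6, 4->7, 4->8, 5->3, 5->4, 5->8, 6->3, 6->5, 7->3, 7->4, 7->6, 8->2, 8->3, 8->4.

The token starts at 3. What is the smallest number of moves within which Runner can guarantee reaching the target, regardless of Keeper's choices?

A0 = {1}
A1: add {2} — 2 (Runner) has 2→1.
A2: add {3} — 3 (Runner) has 3→2.
3 enters the attractor at level 2, so Runner can force the target in 2 moves from there.

2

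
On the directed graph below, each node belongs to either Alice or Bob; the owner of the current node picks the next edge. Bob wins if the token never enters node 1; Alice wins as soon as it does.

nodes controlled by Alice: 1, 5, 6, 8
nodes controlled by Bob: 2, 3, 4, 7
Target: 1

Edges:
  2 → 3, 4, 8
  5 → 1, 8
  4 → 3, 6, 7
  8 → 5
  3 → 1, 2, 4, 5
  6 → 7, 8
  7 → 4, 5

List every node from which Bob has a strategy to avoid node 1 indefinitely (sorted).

2, 3, 4, 7

A0 = {1}
A1: add {5} — 5 (Alice) has 5→1.
A2: add {8} — 8 (Alice) has 8→5.
A3: add {6} — 6 (Alice) has 6→8.
A4 = A3; e.g. 2 (Bob) can still go to 3. Fixed point.
Alice's attractor = {1, 5, 6, 8}; Bob avoids the target exactly from the complement.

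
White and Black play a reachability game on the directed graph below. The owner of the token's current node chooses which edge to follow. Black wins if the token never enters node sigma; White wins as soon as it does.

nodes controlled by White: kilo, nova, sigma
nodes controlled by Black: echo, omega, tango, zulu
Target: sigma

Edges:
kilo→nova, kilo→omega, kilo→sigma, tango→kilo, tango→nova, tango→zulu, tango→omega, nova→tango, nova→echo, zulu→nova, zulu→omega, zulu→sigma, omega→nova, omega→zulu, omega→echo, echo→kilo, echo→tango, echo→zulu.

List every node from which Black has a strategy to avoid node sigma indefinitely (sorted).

A0 = {sigma}
A1: add {kilo} — kilo (White) has kilo→sigma.
A2 = A1; e.g. tango (Black) can still go to nova. Fixed point.
White's attractor = {kilo, sigma}; Black avoids the target exactly from the complement.

echo, nova, omega, tango, zulu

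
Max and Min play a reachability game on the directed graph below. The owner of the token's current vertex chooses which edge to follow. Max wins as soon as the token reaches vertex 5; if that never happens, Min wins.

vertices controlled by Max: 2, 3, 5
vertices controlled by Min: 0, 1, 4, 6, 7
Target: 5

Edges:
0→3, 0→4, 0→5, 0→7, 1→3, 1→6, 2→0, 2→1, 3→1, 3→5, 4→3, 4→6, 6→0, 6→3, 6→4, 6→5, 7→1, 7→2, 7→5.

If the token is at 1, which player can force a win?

Min

A0 = {5}
A1: add {3} — 3 (Max) has 3→5.
A2 = A1; e.g. 0 (Min) can still go to 4. Fixed point.
1 never enters the attractor, so Min can avoid the target forever.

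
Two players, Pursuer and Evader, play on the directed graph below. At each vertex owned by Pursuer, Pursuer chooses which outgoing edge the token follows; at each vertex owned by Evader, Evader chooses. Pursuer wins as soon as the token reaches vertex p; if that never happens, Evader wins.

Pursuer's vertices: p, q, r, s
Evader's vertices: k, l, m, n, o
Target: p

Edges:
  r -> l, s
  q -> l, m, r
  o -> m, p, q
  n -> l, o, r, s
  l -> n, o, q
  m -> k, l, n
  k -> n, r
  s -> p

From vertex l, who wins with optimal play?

A0 = {p}
A1: add {s} — s (Pursuer) has s→p.
A2: add {r} — r (Pursuer) has r→s.
A3: add {q} — q (Pursuer) has q→r.
A4 = A3; e.g. k (Evader) can still go to n. Fixed point.
l never enters the attractor, so Evader can avoid the target forever.

Evader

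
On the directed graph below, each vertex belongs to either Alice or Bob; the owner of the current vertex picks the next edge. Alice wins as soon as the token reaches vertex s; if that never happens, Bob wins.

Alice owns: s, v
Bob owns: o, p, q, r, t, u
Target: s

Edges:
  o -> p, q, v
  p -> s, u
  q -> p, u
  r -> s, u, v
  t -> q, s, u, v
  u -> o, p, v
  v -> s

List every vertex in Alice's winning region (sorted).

s, v

A0 = {s}
A1: add {v} — v (Alice) has v→s.
A2 = A1; e.g. o (Bob) can still go to p. Fixed point.
Alice's winning region = {s, v}.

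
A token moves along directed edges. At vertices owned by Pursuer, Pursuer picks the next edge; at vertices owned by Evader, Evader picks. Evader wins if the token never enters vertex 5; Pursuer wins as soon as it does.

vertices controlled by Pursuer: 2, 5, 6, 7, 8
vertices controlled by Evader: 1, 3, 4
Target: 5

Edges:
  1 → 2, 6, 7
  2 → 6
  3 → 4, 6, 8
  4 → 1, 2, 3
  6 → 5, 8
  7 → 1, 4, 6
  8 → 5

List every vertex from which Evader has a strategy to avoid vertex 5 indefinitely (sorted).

3, 4

A0 = {5}
A1: add {6, 8} — 6 (Pursuer) has 6→5; 8 (Pursuer) has 8→5.
A2: add {2, 7} — 2 (Pursuer) has 2→6; 7 (Pursuer) has 7→6.
A3: add {1} — 1 (Evader): all of {2, 6, 7} already in.
A4 = A3; e.g. 3 (Evader) can still go to 4. Fixed point.
Pursuer's attractor = {1, 2, 5, 6, 7, 8}; Evader avoids the target exactly from the complement.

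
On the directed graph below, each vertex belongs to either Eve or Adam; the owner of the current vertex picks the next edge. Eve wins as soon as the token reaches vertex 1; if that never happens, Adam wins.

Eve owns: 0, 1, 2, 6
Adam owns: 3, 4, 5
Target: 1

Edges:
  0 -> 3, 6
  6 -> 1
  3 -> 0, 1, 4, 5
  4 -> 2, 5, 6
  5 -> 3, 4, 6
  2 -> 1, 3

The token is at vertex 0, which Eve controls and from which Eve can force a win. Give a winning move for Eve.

6

A0 = {1}
A1: add {2, 6} — 2 (Eve) has 2→1; 6 (Eve) has 6→1.
A2: add {0} — 0 (Eve) has 0→6.
A3 = A2; e.g. 3 (Adam) can still go to 4. Fixed point.
From 0, successor 6 is in the attractor (rank 1); the other successor 3 is not.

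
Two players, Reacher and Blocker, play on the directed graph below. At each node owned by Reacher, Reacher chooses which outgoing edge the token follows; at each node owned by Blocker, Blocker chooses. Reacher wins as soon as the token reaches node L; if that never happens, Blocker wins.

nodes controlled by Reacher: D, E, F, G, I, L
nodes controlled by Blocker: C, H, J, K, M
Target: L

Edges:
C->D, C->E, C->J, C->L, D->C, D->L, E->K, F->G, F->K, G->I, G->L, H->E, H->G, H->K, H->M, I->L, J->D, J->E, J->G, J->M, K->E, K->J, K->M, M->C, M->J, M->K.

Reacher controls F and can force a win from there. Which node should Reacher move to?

A0 = {L}
A1: add {D, G, I} — D (Reacher) has D→L; G (Reacher) has G→L; I (Reacher) has I→L.
A2: add {F} — F (Reacher) has F→G.
A3 = A2; e.g. C (Blocker) can still go to E. Fixed point.
From F, successor G is in the attractor (rank 1); the other successor K is not.

G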